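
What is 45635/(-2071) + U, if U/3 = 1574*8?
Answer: 78188461/2071 ≈ 37754.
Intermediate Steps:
U = 37776 (U = 3*(1574*8) = 3*12592 = 37776)
45635/(-2071) + U = 45635/(-2071) + 37776 = 45635*(-1/2071) + 37776 = -45635/2071 + 37776 = 78188461/2071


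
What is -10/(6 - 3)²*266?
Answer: -2660/9 ≈ -295.56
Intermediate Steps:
-10/(6 - 3)²*266 = -10/(3²)*266 = -10/9*266 = -2660/9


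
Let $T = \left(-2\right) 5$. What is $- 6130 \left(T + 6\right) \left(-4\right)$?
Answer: $-98080$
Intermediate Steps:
$T = -10$
$- 6130 \left(T + 6\right) \left(-4\right) = - 6130 \left(-10 + 6\right) \left(-4\right) = - 6130 \left(\left(-4\right) \left(-4\right)\right) = \left(-6130\right) 16 = -98080$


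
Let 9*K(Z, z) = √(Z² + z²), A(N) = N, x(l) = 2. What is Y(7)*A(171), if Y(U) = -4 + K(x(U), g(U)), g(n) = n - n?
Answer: -646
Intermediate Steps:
g(n) = 0
K(Z, z) = √(Z² + z²)/9
Y(U) = -34/9 (Y(U) = -4 + √(2² + 0²)/9 = -4 + √(4 + 0)/9 = -4 + √4/9 = -4 + (⅑)*2 = -4 + 2/9 = -34/9)
Y(7)*A(171) = -34/9*171 = -646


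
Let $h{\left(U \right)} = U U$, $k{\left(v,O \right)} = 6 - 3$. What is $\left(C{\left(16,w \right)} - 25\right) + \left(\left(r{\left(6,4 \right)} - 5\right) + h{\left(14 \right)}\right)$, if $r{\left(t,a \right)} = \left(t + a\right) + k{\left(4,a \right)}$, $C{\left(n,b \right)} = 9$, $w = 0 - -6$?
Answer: $188$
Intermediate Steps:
$k{\left(v,O \right)} = 3$ ($k{\left(v,O \right)} = 6 - 3 = 3$)
$w = 6$ ($w = 0 + 6 = 6$)
$h{\left(U \right)} = U^{2}$
$r{\left(t,a \right)} = 3 + a + t$ ($r{\left(t,a \right)} = \left(t + a\right) + 3 = \left(a + t\right) + 3 = 3 + a + t$)
$\left(C{\left(16,w \right)} - 25\right) + \left(\left(r{\left(6,4 \right)} - 5\right) + h{\left(14 \right)}\right) = \left(9 - 25\right) + \left(\left(\left(3 + 4 + 6\right) - 5\right) + 14^{2}\right) = \left(9 - 25\right) + \left(\left(13 - 5\right) + 196\right) = -16 + \left(8 + 196\right) = -16 + 204 = 188$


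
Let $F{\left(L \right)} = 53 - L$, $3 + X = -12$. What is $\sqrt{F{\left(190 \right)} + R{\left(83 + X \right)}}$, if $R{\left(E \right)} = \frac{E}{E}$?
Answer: $2 i \sqrt{34} \approx 11.662 i$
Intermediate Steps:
$X = -15$ ($X = -3 - 12 = -15$)
$R{\left(E \right)} = 1$
$\sqrt{F{\left(190 \right)} + R{\left(83 + X \right)}} = \sqrt{\left(53 - 190\right) + 1} = \sqrt{-137 + 1} = \sqrt{-136} = 2 i \sqrt{34}$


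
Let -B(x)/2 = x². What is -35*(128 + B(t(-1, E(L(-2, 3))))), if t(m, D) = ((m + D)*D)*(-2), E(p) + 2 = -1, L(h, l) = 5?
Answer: 35840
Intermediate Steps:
E(p) = -3 (E(p) = -2 - 1 = -3)
t(m, D) = -2*D*(D + m) (t(m, D) = ((D + m)*D)*(-2) = (D*(D + m))*(-2) = -2*D*(D + m))
B(x) = -2*x²
-35*(128 + B(t(-1, E(L(-2, 3))))) = -35*(128 - 2*36*(-3 - 1)²) = -35*(128 - 2*(-2*(-3)*(-4))²) = -35*(128 - 2*(-24)²) = -35*(128 - 2*576) = -35*(128 - 1152) = -35*(-1024) = 35840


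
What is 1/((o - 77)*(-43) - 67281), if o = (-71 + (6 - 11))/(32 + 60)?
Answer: -23/1470493 ≈ -1.5641e-5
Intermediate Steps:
o = -19/23 (o = (-71 - 5)/92 = -76*1/92 = -19/23 ≈ -0.82609)
1/((o - 77)*(-43) - 67281) = 1/((-19/23 - 77)*(-43) - 67281) = 1/(-1790/23*(-43) - 67281) = 1/(76970/23 - 67281) = 1/(-1470493/23) = -23/1470493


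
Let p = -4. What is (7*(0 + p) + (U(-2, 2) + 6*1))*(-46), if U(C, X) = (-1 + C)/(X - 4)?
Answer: 943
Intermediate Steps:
U(C, X) = (-1 + C)/(-4 + X)
(7*(0 + p) + (U(-2, 2) + 6*1))*(-46) = (7*(0 - 4) + ((-1 - 2)/(-4 + 2) + 6*1))*(-46) = (7*(-4) + (-3/(-2) + 6))*(-46) = (-28 + (-½*(-3) + 6))*(-46) = (-28 + (3/2 + 6))*(-46) = (-28 + 15/2)*(-46) = -41/2*(-46) = 943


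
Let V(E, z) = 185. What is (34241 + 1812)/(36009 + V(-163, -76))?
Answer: 36053/36194 ≈ 0.99610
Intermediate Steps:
(34241 + 1812)/(36009 + V(-163, -76)) = (34241 + 1812)/(36009 + 185) = 36053/36194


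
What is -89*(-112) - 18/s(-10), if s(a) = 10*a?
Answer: 498409/50 ≈ 9968.2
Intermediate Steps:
-89*(-112) - 18/s(-10) = -89*(-112) - 18/(10*(-10)) = 9968 - 18/(-100) = 9968 - 18*(-1/100) = 9968 + 9/50 = 498409/50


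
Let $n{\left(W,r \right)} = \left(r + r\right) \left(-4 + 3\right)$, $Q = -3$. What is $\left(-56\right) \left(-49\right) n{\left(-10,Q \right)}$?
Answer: $16464$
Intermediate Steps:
$n{\left(W,r \right)} = - 2 r$ ($n{\left(W,r \right)} = 2 r \left(-1\right) = - 2 r$)
$\left(-56\right) \left(-49\right) n{\left(-10,Q \right)} = \left(-56\right) \left(-49\right) \left(\left(-2\right) \left(-3\right)\right) = 2744 \cdot 6 = 16464$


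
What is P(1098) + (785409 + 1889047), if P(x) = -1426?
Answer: 2673030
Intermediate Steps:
P(1098) + (785409 + 1889047) = -1426 + (785409 + 1889047) = -1426 + 2674456 = 2673030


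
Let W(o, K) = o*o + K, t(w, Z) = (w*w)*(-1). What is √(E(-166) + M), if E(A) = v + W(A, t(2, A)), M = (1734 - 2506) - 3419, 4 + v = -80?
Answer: √23277 ≈ 152.57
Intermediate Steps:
t(w, Z) = -w² (t(w, Z) = w²*(-1) = -w²)
W(o, K) = K + o² (W(o, K) = o² + K = K + o²)
v = -84 (v = -4 - 80 = -84)
M = -4191 (M = -772 - 3419 = -4191)
E(A) = -88 + A² (E(A) = -84 + (-1*2² + A²) = -84 + (-1*4 + A²) = -84 + (-4 + A²) = -88 + A²)
√(E(-166) + M) = √((-88 + (-166)²) - 4191) = √((-88 + 27556) - 4191) = √(27468 - 4191) = √23277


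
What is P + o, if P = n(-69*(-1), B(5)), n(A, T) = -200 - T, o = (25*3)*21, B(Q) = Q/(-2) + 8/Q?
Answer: 13759/10 ≈ 1375.9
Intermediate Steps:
B(Q) = 8/Q - Q/2 (B(Q) = Q*(-½) + 8/Q = -Q/2 + 8/Q = 8/Q - Q/2)
o = 1575 (o = 75*21 = 1575)
P = -1991/10 (P = -200 - (8/5 - ½*5) = -200 - (8*(⅕) - 5/2) = -200 - (8/5 - 5/2) = -200 - 1*(-9/10) = -200 + 9/10 = -1991/10 ≈ -199.10)
P + o = -1991/10 + 1575 = 13759/10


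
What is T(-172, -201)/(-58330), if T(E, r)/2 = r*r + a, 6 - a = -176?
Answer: -40583/29165 ≈ -1.3915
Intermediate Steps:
a = 182 (a = 6 - 1*(-176) = 6 + 176 = 182)
T(E, r) = 364 + 2*r² (T(E, r) = 2*(r*r + 182) = 2*(r² + 182) = 2*(182 + r²) = 364 + 2*r²)
T(-172, -201)/(-58330) = (364 + 2*(-201)²)/(-58330) = (364 + 2*40401)*(-1/58330) = (364 + 80802)*(-1/58330) = 81166*(-1/58330) = -40583/29165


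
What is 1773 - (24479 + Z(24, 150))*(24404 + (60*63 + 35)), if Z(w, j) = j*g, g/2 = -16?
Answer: -555319928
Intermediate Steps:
g = -32 (g = 2*(-16) = -32)
Z(w, j) = -32*j (Z(w, j) = j*(-32) = -32*j)
1773 - (24479 + Z(24, 150))*(24404 + (60*63 + 35)) = 1773 - (24479 - 32*150)*(24404 + (60*63 + 35)) = 1773 - (24479 - 4800)*(24404 + (3780 + 35)) = 1773 - 19679*(24404 + 3815) = 1773 - 19679*28219 = 1773 - 1*555321701 = 1773 - 555321701 = -555319928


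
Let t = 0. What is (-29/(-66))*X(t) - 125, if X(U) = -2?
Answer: -4154/33 ≈ -125.88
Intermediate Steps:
(-29/(-66))*X(t) - 125 = -29/(-66)*(-2) - 125 = -29*(-1/66)*(-2) - 125 = (29/66)*(-2) - 125 = -29/33 - 125 = -4154/33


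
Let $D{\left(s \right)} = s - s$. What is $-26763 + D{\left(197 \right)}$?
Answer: $-26763$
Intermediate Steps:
$D{\left(s \right)} = 0$
$-26763 + D{\left(197 \right)} = -26763 + 0 = -26763$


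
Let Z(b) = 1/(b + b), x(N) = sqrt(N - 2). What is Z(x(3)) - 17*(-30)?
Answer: 1021/2 ≈ 510.50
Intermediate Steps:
x(N) = sqrt(-2 + N)
Z(b) = 1/(2*b)
Z(x(3)) - 17*(-30) = 1/(2*(sqrt(-2 + 3))) - 17*(-30) = 1/(2*(sqrt(1))) + 510 = (1/2)/1 + 510 = (1/2)*1 + 510 = 1/2 + 510 = 1021/2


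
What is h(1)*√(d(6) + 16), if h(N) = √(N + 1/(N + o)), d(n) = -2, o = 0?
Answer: 2*√7 ≈ 5.2915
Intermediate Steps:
h(N) = √(N + 1/N) (h(N) = √(N + 1/(N + 0)) = √(N + 1/N))
h(1)*√(d(6) + 16) = √(1 + 1/1)*√(-2 + 16) = √(1 + 1)*√14 = √2*√14 = 2*√7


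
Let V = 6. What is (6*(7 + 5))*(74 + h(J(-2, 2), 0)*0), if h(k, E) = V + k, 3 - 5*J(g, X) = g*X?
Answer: 5328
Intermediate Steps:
J(g, X) = ⅗ - X*g/5 (J(g, X) = ⅗ - g*X/5 = ⅗ - X*g/5)
h(k, E) = 6 + k
(6*(7 + 5))*(74 + h(J(-2, 2), 0)*0) = (6*(7 + 5))*(74 + (6 + (⅗ - ⅕*2*(-2)))*0) = (6*12)*(74 + (6 + (⅗ + ⅘))*0) = 72*(74 + (6 + 7/5)*0) = 72*(74 + (37/5)*0) = 72*(74 + 0) = 72*74 = 5328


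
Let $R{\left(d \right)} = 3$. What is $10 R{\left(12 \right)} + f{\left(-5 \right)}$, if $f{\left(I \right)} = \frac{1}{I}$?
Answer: $\frac{149}{5} \approx 29.8$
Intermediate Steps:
$10 R{\left(12 \right)} + f{\left(-5 \right)} = 10 \cdot 3 + \frac{1}{-5} = 30 - \frac{1}{5} = \frac{149}{5}$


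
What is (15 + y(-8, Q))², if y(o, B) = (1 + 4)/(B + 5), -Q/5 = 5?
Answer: 3481/16 ≈ 217.56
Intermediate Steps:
Q = -25 (Q = -5*5 = -25)
y(o, B) = 5/(5 + B)
(15 + y(-8, Q))² = (15 + 5/(5 - 25))² = (15 + 5/(-20))² = (15 + 5*(-1/20))² = (15 - ¼)² = (59/4)² = 3481/16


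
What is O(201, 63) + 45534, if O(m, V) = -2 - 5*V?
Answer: 45217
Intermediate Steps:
O(201, 63) + 45534 = (-2 - 5*63) + 45534 = (-2 - 315) + 45534 = -317 + 45534 = 45217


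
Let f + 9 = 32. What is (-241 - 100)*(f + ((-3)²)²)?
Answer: -35464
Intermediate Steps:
f = 23 (f = -9 + 32 = 23)
(-241 - 100)*(f + ((-3)²)²) = (-241 - 100)*(23 + ((-3)²)²) = -341*(23 + 9²) = -341*(23 + 81) = -341*104 = -35464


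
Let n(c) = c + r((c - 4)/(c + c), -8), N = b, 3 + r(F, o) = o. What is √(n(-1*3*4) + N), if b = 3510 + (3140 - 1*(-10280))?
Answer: √16907 ≈ 130.03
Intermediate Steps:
b = 16930 (b = 3510 + (3140 + 10280) = 3510 + 13420 = 16930)
r(F, o) = -3 + o
N = 16930
n(c) = -11 + c (n(c) = c + (-3 - 8) = c - 11 = -11 + c)
√(n(-1*3*4) + N) = √((-11 - 1*3*4) + 16930) = √((-11 - 3*4) + 16930) = √((-11 - 12) + 16930) = √(-23 + 16930) = √16907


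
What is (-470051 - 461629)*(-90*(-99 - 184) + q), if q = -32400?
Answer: 6456542400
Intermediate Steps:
(-470051 - 461629)*(-90*(-99 - 184) + q) = (-470051 - 461629)*(-90*(-99 - 184) - 32400) = -931680*(-90*(-283) - 32400) = -931680*(25470 - 32400) = -931680*(-6930) = 6456542400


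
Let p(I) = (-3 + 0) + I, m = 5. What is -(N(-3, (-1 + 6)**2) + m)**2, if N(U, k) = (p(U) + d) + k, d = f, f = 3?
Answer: -729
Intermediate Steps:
p(I) = -3 + I
d = 3
N(U, k) = U + k (N(U, k) = ((-3 + U) + 3) + k = U + k)
-(N(-3, (-1 + 6)**2) + m)**2 = -((-3 + (-1 + 6)**2) + 5)**2 = -((-3 + 5**2) + 5)**2 = -((-3 + 25) + 5)**2 = -(22 + 5)**2 = -1*27**2 = -1*729 = -729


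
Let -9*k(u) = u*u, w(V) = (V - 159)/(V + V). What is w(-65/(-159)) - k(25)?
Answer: -72847/585 ≈ -124.52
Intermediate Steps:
w(V) = (-159 + V)/(2*V) (w(V) = (-159 + V)/((2*V)) = (-159 + V)*(1/(2*V)) = (-159 + V)/(2*V))
k(u) = -u²/9 (k(u) = -u*u/9 = -u²/9)
w(-65/(-159)) - k(25) = (-159 - 65/(-159))/(2*((-65/(-159)))) - (-1)*25²/9 = (-159 - 65*(-1/159))/(2*((-65*(-1/159)))) - (-1)*625/9 = (-159 + 65/159)/(2*(65/159)) - 1*(-625/9) = (½)*(159/65)*(-25216/159) + 625/9 = -12608/65 + 625/9 = -72847/585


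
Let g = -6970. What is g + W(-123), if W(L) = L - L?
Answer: -6970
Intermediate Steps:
W(L) = 0
g + W(-123) = -6970 + 0 = -6970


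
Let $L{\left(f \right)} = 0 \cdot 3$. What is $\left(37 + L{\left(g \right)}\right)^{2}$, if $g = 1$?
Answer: $1369$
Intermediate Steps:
$L{\left(f \right)} = 0$
$\left(37 + L{\left(g \right)}\right)^{2} = \left(37 + 0\right)^{2} = 37^{2} = 1369$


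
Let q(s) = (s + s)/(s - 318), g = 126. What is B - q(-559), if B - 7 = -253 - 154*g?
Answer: -17234168/877 ≈ -19651.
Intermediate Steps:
q(s) = 2*s/(-318 + s) (q(s) = (2*s)/(-318 + s) = 2*s/(-318 + s))
B = -19650 (B = 7 + (-253 - 154*126) = 7 + (-253 - 19404) = 7 - 19657 = -19650)
B - q(-559) = -19650 - 2*(-559)/(-318 - 559) = -19650 - 2*(-559)/(-877) = -19650 - 2*(-559)*(-1)/877 = -19650 - 1*1118/877 = -19650 - 1118/877 = -17234168/877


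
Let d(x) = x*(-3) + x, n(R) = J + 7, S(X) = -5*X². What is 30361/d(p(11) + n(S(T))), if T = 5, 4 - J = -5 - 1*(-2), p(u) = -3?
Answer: -30361/22 ≈ -1380.0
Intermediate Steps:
J = 7 (J = 4 - (-5 - 1*(-2)) = 4 - (-5 + 2) = 4 - 1*(-3) = 4 + 3 = 7)
n(R) = 14 (n(R) = 7 + 7 = 14)
d(x) = -2*x (d(x) = -3*x + x = -2*x)
30361/d(p(11) + n(S(T))) = 30361/((-2*(-3 + 14))) = 30361/((-2*11)) = 30361/(-22) = 30361*(-1/22) = -30361/22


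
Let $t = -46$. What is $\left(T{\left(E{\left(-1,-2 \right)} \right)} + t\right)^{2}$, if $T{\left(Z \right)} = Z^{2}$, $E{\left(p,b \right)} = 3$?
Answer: $1369$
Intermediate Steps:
$\left(T{\left(E{\left(-1,-2 \right)} \right)} + t\right)^{2} = \left(3^{2} - 46\right)^{2} = \left(9 - 46\right)^{2} = \left(-37\right)^{2} = 1369$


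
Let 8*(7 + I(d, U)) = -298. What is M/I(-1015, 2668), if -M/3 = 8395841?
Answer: 33583364/59 ≈ 5.6921e+5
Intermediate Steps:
M = -25187523 (M = -3*8395841 = -25187523)
I(d, U) = -177/4 (I(d, U) = -7 + (⅛)*(-298) = -7 - 149/4 = -177/4)
M/I(-1015, 2668) = -25187523/(-177/4) = -25187523*(-4/177) = 33583364/59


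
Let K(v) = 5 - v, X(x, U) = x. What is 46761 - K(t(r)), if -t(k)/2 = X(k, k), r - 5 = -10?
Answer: 46766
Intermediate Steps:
r = -5 (r = 5 - 10 = -5)
t(k) = -2*k
46761 - K(t(r)) = 46761 - (5 - (-2)*(-5)) = 46761 - (5 - 1*10) = 46761 - (5 - 10) = 46761 - 1*(-5) = 46761 + 5 = 46766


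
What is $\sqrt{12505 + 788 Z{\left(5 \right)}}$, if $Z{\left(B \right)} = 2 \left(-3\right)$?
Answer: $\sqrt{7777} \approx 88.187$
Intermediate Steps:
$Z{\left(B \right)} = -6$
$\sqrt{12505 + 788 Z{\left(5 \right)}} = \sqrt{12505 + 788 \left(-6\right)} = \sqrt{12505 - 4728} = \sqrt{7777}$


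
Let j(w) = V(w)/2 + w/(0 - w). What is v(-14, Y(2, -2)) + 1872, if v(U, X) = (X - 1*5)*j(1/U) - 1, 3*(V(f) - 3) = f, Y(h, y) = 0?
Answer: 156959/84 ≈ 1868.6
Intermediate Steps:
V(f) = 3 + f/3
j(w) = ½ + w/6 (j(w) = (3 + w/3)/2 + w/(0 - w) = (3 + w/3)*(½) + w/((-w)) = (3/2 + w/6) + w*(-1/w) = (3/2 + w/6) - 1 = ½ + w/6)
v(U, X) = -1 + (½ + 1/(6*U))*(-5 + X) (v(U, X) = (X - 1*5)*(½ + 1/(6*U)) - 1 = (X - 5)*(½ + 1/(6*U)) - 1 = (-5 + X)*(½ + 1/(6*U)) - 1 = (½ + 1/(6*U))*(-5 + X) - 1 = -1 + (½ + 1/(6*U))*(-5 + X))
v(-14, Y(2, -2)) + 1872 = (⅙)*(-5 - 21*(-14) + 0*(1 + 3*(-14)))/(-14) + 1872 = (⅙)*(-1/14)*(-5 + 294 + 0*(1 - 42)) + 1872 = (⅙)*(-1/14)*(-5 + 294 + 0*(-41)) + 1872 = (⅙)*(-1/14)*(-5 + 294 + 0) + 1872 = (⅙)*(-1/14)*289 + 1872 = -289/84 + 1872 = 156959/84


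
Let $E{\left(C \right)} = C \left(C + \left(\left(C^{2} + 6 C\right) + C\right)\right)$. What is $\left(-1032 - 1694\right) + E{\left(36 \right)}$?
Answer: $54298$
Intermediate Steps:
$E{\left(C \right)} = C \left(C^{2} + 8 C\right)$ ($E{\left(C \right)} = C \left(C + \left(C^{2} + 7 C\right)\right) = C \left(C^{2} + 8 C\right)$)
$\left(-1032 - 1694\right) + E{\left(36 \right)} = \left(-1032 - 1694\right) + 36^{2} \left(8 + 36\right) = -2726 + 1296 \cdot 44 = -2726 + 57024 = 54298$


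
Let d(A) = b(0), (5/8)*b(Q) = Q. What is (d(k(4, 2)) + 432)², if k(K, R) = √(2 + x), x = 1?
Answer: 186624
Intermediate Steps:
k(K, R) = √3 (k(K, R) = √(2 + 1) = √3)
b(Q) = 8*Q/5
d(A) = 0 (d(A) = (8/5)*0 = 0)
(d(k(4, 2)) + 432)² = (0 + 432)² = 432² = 186624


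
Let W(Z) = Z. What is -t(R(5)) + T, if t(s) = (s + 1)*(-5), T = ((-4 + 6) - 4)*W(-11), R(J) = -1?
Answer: 22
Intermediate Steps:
T = 22 (T = ((-4 + 6) - 4)*(-11) = (2 - 4)*(-11) = -2*(-11) = 22)
t(s) = -5 - 5*s (t(s) = (1 + s)*(-5) = -5 - 5*s)
-t(R(5)) + T = -(-5 - 5*(-1)) + 22 = -(-5 + 5) + 22 = -1*0 + 22 = 0 + 22 = 22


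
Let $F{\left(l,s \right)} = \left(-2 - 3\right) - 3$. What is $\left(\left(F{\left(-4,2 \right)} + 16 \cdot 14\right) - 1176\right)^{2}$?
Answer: $921600$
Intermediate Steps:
$F{\left(l,s \right)} = -8$ ($F{\left(l,s \right)} = \left(-2 - 3\right) - 3 = -5 - 3 = -8$)
$\left(\left(F{\left(-4,2 \right)} + 16 \cdot 14\right) - 1176\right)^{2} = \left(\left(-8 + 16 \cdot 14\right) - 1176\right)^{2} = \left(\left(-8 + 224\right) - 1176\right)^{2} = \left(216 - 1176\right)^{2} = \left(-960\right)^{2} = 921600$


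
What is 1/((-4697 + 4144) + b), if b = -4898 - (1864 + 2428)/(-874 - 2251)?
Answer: -3125/17030083 ≈ -0.00018350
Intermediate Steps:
b = -15301958/3125 (b = -4898 - 4292/(-3125) = -4898 - 4292*(-1)/3125 = -4898 - 1*(-4292/3125) = -4898 + 4292/3125 = -15301958/3125 ≈ -4896.6)
1/((-4697 + 4144) + b) = 1/((-4697 + 4144) - 15301958/3125) = 1/(-553 - 15301958/3125) = 1/(-17030083/3125) = -3125/17030083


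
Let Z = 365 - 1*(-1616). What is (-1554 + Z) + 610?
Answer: 1037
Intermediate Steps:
Z = 1981 (Z = 365 + 1616 = 1981)
(-1554 + Z) + 610 = (-1554 + 1981) + 610 = 427 + 610 = 1037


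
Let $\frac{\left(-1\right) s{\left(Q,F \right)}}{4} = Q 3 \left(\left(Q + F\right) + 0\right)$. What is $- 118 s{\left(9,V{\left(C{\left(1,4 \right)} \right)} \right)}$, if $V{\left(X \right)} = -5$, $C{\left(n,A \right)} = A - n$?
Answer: $50976$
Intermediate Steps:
$s{\left(Q,F \right)} = - 12 Q \left(F + Q\right)$ ($s{\left(Q,F \right)} = - 4 Q 3 \left(\left(Q + F\right) + 0\right) = - 4 \cdot 3 Q \left(\left(F + Q\right) + 0\right) = - 4 \cdot 3 Q \left(F + Q\right) = - 12 Q \left(F + Q\right)$)
$- 118 s{\left(9,V{\left(C{\left(1,4 \right)} \right)} \right)} = - 118 \left(\left(-12\right) 9 \left(-5 + 9\right)\right) = - 118 \left(\left(-12\right) 9 \cdot 4\right) = \left(-118\right) \left(-432\right) = 50976$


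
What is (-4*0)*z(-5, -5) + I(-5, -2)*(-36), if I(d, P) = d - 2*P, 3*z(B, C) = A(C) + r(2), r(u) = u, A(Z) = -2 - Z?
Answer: 36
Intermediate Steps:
z(B, C) = -C/3 (z(B, C) = ((-2 - C) + 2)/3 = (-C)/3 = -C/3)
(-4*0)*z(-5, -5) + I(-5, -2)*(-36) = (-4*0)*(-1/3*(-5)) + (-5 - 2*(-2))*(-36) = 0*(5/3) + (-5 + 4)*(-36) = 0 - 1*(-36) = 0 + 36 = 36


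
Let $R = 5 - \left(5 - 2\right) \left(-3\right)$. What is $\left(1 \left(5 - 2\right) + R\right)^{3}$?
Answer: $4913$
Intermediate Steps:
$R = 14$ ($R = 5 - 3 \left(-3\right) = 5 - -9 = 5 + 9 = 14$)
$\left(1 \left(5 - 2\right) + R\right)^{3} = \left(1 \left(5 - 2\right) + 14\right)^{3} = \left(1 \cdot 3 + 14\right)^{3} = \left(3 + 14\right)^{3} = 17^{3} = 4913$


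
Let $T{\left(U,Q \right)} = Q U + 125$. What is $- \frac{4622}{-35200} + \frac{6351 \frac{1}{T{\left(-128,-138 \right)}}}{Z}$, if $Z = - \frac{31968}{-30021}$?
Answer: $\frac{16214902519}{34752590400} \approx 0.46658$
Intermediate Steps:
$T{\left(U,Q \right)} = 125 + Q U$
$Z = \frac{10656}{10007}$ ($Z = \left(-31968\right) \left(- \frac{1}{30021}\right) = \frac{10656}{10007} \approx 1.0649$)
$- \frac{4622}{-35200} + \frac{6351 \frac{1}{T{\left(-128,-138 \right)}}}{Z} = - \frac{4622}{-35200} + \frac{6351 \frac{1}{125 - -17664}}{\frac{10656}{10007}} = \left(-4622\right) \left(- \frac{1}{35200}\right) + \frac{6351}{125 + 17664} \cdot \frac{10007}{10656} = \frac{2311}{17600} + \frac{6351}{17789} \cdot \frac{10007}{10656} = \frac{2311}{17600} + \frac{21184819}{63186528} = \frac{16214902519}{34752590400}$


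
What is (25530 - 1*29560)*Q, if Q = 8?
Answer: -32240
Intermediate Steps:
(25530 - 1*29560)*Q = (25530 - 1*29560)*8 = (25530 - 29560)*8 = -4030*8 = -32240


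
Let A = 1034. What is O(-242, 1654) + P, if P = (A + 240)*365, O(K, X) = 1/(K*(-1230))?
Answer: 138414876601/297660 ≈ 4.6501e+5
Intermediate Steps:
O(K, X) = -1/(1230*K) (O(K, X) = -1/1230/K = -1/(1230*K))
P = 465010 (P = (1034 + 240)*365 = 1274*365 = 465010)
O(-242, 1654) + P = -1/1230/(-242) + 465010 = -1/1230*(-1/242) + 465010 = 1/297660 + 465010 = 138414876601/297660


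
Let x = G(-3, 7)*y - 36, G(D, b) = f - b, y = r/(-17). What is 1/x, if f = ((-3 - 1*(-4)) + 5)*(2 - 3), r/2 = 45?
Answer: 17/558 ≈ 0.030466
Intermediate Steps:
r = 90 (r = 2*45 = 90)
f = -6 (f = ((-3 + 4) + 5)*(-1) = (1 + 5)*(-1) = 6*(-1) = -6)
y = -90/17 (y = 90/(-17) = 90*(-1/17) = -90/17 ≈ -5.2941)
G(D, b) = -6 - b
x = 558/17 (x = (-6 - 1*7)*(-90/17) - 36 = (-6 - 7)*(-90/17) - 36 = -13*(-90/17) - 36 = 1170/17 - 36 = 558/17 ≈ 32.824)
1/x = 1/(558/17) = 17/558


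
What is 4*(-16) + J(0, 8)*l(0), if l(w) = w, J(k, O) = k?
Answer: -64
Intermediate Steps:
4*(-16) + J(0, 8)*l(0) = 4*(-16) + 0*0 = -64 + 0 = -64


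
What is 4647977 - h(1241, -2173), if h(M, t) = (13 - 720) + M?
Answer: 4647443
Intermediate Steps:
h(M, t) = -707 + M
4647977 - h(1241, -2173) = 4647977 - (-707 + 1241) = 4647977 - 1*534 = 4647977 - 534 = 4647443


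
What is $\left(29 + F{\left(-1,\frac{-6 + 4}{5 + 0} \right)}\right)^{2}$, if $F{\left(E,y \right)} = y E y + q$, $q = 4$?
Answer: $\frac{674041}{625} \approx 1078.5$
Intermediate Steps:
$F{\left(E,y \right)} = 4 + E y^{2}$ ($F{\left(E,y \right)} = y E y + 4 = E y y + 4 = E y^{2} + 4 = 4 + E y^{2}$)
$\left(29 + F{\left(-1,\frac{-6 + 4}{5 + 0} \right)}\right)^{2} = \left(29 + \left(4 - \left(\frac{-6 + 4}{5 + 0}\right)^{2}\right)\right)^{2} = \left(29 + \left(4 - \left(- \frac{2}{5}\right)^{2}\right)\right)^{2} = \left(29 + \left(4 - \frac{4}{25}\right)\right)^{2} = \left(29 + \frac{96}{25}\right)^{2} = \left(\frac{821}{25}\right)^{2} = \frac{674041}{625}$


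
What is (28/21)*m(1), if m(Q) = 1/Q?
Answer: 4/3 ≈ 1.3333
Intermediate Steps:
(28/21)*m(1) = (28/21)/1 = (28*(1/21))*1 = (4/3)*1 = 4/3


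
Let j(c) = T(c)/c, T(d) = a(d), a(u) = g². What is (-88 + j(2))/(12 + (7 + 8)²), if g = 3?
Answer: -167/474 ≈ -0.35232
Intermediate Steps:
a(u) = 9 (a(u) = 3² = 9)
T(d) = 9
j(c) = 9/c
(-88 + j(2))/(12 + (7 + 8)²) = (-88 + 9/2)/(12 + (7 + 8)²) = (-88 + 9*(½))/(12 + 15²) = (-88 + 9/2)/(12 + 225) = -167/2/237 = -167/2*1/237 = -167/474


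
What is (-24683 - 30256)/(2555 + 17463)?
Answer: -54939/20018 ≈ -2.7445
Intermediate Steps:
(-24683 - 30256)/(2555 + 17463) = -54939/20018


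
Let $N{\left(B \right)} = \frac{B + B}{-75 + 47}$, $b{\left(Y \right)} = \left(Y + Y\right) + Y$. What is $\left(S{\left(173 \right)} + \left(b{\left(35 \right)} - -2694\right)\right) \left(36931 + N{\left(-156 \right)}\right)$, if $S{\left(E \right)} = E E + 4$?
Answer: $1209190220$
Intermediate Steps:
$S{\left(E \right)} = 4 + E^{2}$ ($S{\left(E \right)} = E^{2} + 4 = 4 + E^{2}$)
$b{\left(Y \right)} = 3 Y$ ($b{\left(Y \right)} = 2 Y + Y = 3 Y$)
$N{\left(B \right)} = - \frac{B}{14}$ ($N{\left(B \right)} = \frac{2 B}{-28} = 2 B \left(- \frac{1}{28}\right) = - \frac{B}{14}$)
$\left(S{\left(173 \right)} + \left(b{\left(35 \right)} - -2694\right)\right) \left(36931 + N{\left(-156 \right)}\right) = \left(\left(4 + 173^{2}\right) + \left(3 \cdot 35 - -2694\right)\right) \left(36931 - - \frac{78}{7}\right) = \left(\left(4 + 29929\right) + \left(105 + 2694\right)\right) \left(36931 + \frac{78}{7}\right) = \left(29933 + 2799\right) \frac{258595}{7} = 32732 \cdot \frac{258595}{7} = 1209190220$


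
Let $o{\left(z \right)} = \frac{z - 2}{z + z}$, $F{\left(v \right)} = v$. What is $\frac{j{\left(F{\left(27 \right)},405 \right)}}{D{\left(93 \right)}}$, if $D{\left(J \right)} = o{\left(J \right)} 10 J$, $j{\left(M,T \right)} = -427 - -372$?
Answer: $- \frac{11}{91} \approx -0.12088$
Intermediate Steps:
$j{\left(M,T \right)} = -55$ ($j{\left(M,T \right)} = -427 + 372 = -55$)
$o{\left(z \right)} = \frac{-2 + z}{2 z}$
$D{\left(J \right)} = -10 + 5 J$ ($D{\left(J \right)} = \frac{-2 + J}{2 J} 10 J = \frac{5 \left(-2 + J\right)}{J} J = -10 + 5 J$)
$\frac{j{\left(F{\left(27 \right)},405 \right)}}{D{\left(93 \right)}} = - \frac{55}{-10 + 5 \cdot 93} = - \frac{55}{-10 + 465} = - \frac{55}{455} = \left(-55\right) \frac{1}{455} = - \frac{11}{91}$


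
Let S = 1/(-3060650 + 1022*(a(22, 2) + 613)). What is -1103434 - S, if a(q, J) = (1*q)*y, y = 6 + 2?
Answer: -2487462438727/2254292 ≈ -1.1034e+6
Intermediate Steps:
y = 8
a(q, J) = 8*q (a(q, J) = (1*q)*8 = q*8 = 8*q)
S = -1/2254292 (S = 1/(-3060650 + 1022*(8*22 + 613)) = 1/(-3060650 + 1022*(176 + 613)) = 1/(-3060650 + 1022*789) = 1/(-3060650 + 806358) = 1/(-2254292) = -1/2254292 ≈ -4.4360e-7)
-1103434 - S = -1103434 - 1*(-1/2254292) = -1103434 + 1/2254292 = -2487462438727/2254292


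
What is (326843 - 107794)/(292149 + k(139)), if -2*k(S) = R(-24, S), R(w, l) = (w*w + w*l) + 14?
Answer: 219049/293522 ≈ 0.74628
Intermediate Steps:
R(w, l) = 14 + w² + l*w (R(w, l) = (w² + l*w) + 14 = 14 + w² + l*w)
k(S) = -295 + 12*S (k(S) = -(14 + (-24)² + S*(-24))/2 = -(14 + 576 - 24*S)/2 = -(590 - 24*S)/2 = -295 + 12*S)
(326843 - 107794)/(292149 + k(139)) = (326843 - 107794)/(292149 + (-295 + 12*139)) = 219049/(292149 + (-295 + 1668)) = 219049/(292149 + 1373) = 219049/293522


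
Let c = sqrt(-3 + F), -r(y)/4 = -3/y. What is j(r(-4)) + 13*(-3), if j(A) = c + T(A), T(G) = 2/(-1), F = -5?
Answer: -41 + 2*I*sqrt(2) ≈ -41.0 + 2.8284*I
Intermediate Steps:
r(y) = 12/y (r(y) = -(-12)/y = 12/y)
c = 2*I*sqrt(2) (c = sqrt(-3 - 5) = sqrt(-8) = 2*I*sqrt(2) ≈ 2.8284*I)
T(G) = -2 (T(G) = 2*(-1) = -2)
j(A) = -2 + 2*I*sqrt(2) (j(A) = 2*I*sqrt(2) - 2 = -2 + 2*I*sqrt(2))
j(r(-4)) + 13*(-3) = (-2 + 2*I*sqrt(2)) + 13*(-3) = (-2 + 2*I*sqrt(2)) - 39 = -41 + 2*I*sqrt(2)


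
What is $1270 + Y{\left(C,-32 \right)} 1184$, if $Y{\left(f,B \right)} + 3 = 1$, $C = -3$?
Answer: $-1098$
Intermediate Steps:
$Y{\left(f,B \right)} = -2$ ($Y{\left(f,B \right)} = -3 + 1 = -2$)
$1270 + Y{\left(C,-32 \right)} 1184 = 1270 - 2368 = -1098$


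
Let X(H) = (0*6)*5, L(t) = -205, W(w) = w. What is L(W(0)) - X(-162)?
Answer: -205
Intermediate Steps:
X(H) = 0 (X(H) = 0*5 = 0)
L(W(0)) - X(-162) = -205 - 1*0 = -205 + 0 = -205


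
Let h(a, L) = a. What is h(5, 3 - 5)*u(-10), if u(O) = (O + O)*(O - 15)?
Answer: 2500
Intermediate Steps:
u(O) = 2*O*(-15 + O) (u(O) = (2*O)*(-15 + O) = 2*O*(-15 + O))
h(5, 3 - 5)*u(-10) = 5*(2*(-10)*(-15 - 10)) = 5*(2*(-10)*(-25)) = 5*500 = 2500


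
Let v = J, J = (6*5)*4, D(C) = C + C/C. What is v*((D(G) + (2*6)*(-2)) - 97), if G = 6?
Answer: -13680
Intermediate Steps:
D(C) = 1 + C (D(C) = C + 1 = 1 + C)
J = 120 (J = 30*4 = 120)
v = 120
v*((D(G) + (2*6)*(-2)) - 97) = 120*(((1 + 6) + (2*6)*(-2)) - 97) = 120*((7 + 12*(-2)) - 97) = 120*((7 - 24) - 97) = 120*(-17 - 97) = 120*(-114) = -13680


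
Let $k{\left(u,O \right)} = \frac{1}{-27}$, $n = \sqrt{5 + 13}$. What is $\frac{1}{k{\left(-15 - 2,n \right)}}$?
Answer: $-27$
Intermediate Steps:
$n = 3 \sqrt{2}$ ($n = \sqrt{18} = 3 \sqrt{2} \approx 4.2426$)
$k{\left(u,O \right)} = - \frac{1}{27}$
$\frac{1}{k{\left(-15 - 2,n \right)}} = \frac{1}{- \frac{1}{27}} = -27$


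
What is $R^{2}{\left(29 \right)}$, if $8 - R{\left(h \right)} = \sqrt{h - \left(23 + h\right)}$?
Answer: $\left(8 - i \sqrt{23}\right)^{2} \approx 41.0 - 76.733 i$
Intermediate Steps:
$R{\left(h \right)} = 8 - i \sqrt{23}$ ($R{\left(h \right)} = 8 - \sqrt{h - \left(23 + h\right)} = 8 - \sqrt{-23} = 8 - i \sqrt{23}$)
$R^{2}{\left(29 \right)} = \left(8 - i \sqrt{23}\right)^{2}$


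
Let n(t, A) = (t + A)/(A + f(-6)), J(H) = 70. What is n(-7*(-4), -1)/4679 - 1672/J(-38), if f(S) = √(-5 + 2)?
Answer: -15647521/655060 - 27*I*√3/18716 ≈ -23.887 - 0.0024987*I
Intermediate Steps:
f(S) = I*√3 (f(S) = √(-3) = I*√3)
n(t, A) = (A + t)/(A + I*√3) (n(t, A) = (t + A)/(A + I*√3) = (A + t)/(A + I*√3))
n(-7*(-4), -1)/4679 - 1672/J(-38) = ((-1 - 7*(-4))/(-1 + I*√3))/4679 - 1672/70 = ((-1 + 28)/(-1 + I*√3))*(1/4679) - 1672*1/70 = (27/(-1 + I*√3))*(1/4679) - 836/35 = 27/(4679*(-1 + I*√3)) - 836/35 = -836/35 + 27/(4679*(-1 + I*√3))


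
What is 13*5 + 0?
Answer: 65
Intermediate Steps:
13*5 + 0 = 65 + 0 = 65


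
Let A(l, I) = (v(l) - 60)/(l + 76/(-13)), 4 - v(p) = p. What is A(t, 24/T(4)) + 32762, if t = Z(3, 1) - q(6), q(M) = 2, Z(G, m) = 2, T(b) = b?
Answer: 622660/19 ≈ 32772.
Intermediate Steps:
v(p) = 4 - p
t = 0 (t = 2 - 1*2 = 2 - 2 = 0)
A(l, I) = (-56 - l)/(-76/13 + l) (A(l, I) = ((4 - l) - 60)/(l + 76/(-13)) = (-56 - l)/(l + 76*(-1/13)) = (-56 - l)/(l - 76/13) = (-56 - l)/(-76/13 + l))
A(t, 24/T(4)) + 32762 = 13*(-56 - 1*0)/(-76 + 13*0) + 32762 = 13*(-56 + 0)/(-76 + 0) + 32762 = 13*(-56)/(-76) + 32762 = 13*(-1/76)*(-56) + 32762 = 182/19 + 32762 = 622660/19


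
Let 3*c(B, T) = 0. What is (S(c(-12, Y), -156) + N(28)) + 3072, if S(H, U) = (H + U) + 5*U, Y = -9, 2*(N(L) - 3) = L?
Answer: 2153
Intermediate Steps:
N(L) = 3 + L/2
c(B, T) = 0 (c(B, T) = (⅓)*0 = 0)
S(H, U) = H + 6*U
(S(c(-12, Y), -156) + N(28)) + 3072 = ((0 + 6*(-156)) + (3 + (½)*28)) + 3072 = ((0 - 936) + (3 + 14)) + 3072 = (-936 + 17) + 3072 = -919 + 3072 = 2153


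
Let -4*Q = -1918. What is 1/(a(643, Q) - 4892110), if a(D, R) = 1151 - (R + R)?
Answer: -1/4891918 ≈ -2.0442e-7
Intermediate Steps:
Q = 959/2 (Q = -1/4*(-1918) = 959/2 ≈ 479.50)
a(D, R) = 1151 - 2*R
1/(a(643, Q) - 4892110) = 1/((1151 - 2*959/2) - 4892110) = 1/((1151 - 959) - 4892110) = 1/(192 - 4892110) = 1/(-4891918) = -1/4891918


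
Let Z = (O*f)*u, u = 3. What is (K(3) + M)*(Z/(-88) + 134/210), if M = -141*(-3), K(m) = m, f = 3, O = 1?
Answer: 351521/1540 ≈ 228.26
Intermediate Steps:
M = 423
Z = 9 (Z = (1*3)*3 = 3*3 = 9)
(K(3) + M)*(Z/(-88) + 134/210) = (3 + 423)*(9/(-88) + 134/210) = 426*(9*(-1/88) + 134*(1/210)) = 426*(-9/88 + 67/105) = 426*(4951/9240) = 351521/1540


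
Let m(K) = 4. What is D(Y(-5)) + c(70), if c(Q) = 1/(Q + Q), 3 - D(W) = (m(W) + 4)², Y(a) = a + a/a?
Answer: -8539/140 ≈ -60.993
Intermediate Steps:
Y(a) = 1 + a (Y(a) = a + 1 = 1 + a)
D(W) = -61 (D(W) = 3 - (4 + 4)² = 3 - 1*8² = 3 - 1*64 = 3 - 64 = -61)
c(Q) = 1/(2*Q)
D(Y(-5)) + c(70) = -61 + (½)/70 = -61 + (½)*(1/70) = -61 + 1/140 = -8539/140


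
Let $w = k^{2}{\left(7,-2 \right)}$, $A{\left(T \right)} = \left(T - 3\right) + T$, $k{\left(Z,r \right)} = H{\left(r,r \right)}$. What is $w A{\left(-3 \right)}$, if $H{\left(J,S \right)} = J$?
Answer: $-36$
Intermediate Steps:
$k{\left(Z,r \right)} = r$
$A{\left(T \right)} = -3 + 2 T$ ($A{\left(T \right)} = \left(-3 + T\right) + T = -3 + 2 T$)
$w = 4$ ($w = \left(-2\right)^{2} = 4$)
$w A{\left(-3 \right)} = 4 \left(-3 + 2 \left(-3\right)\right) = 4 \left(-3 - 6\right) = 4 \left(-9\right) = -36$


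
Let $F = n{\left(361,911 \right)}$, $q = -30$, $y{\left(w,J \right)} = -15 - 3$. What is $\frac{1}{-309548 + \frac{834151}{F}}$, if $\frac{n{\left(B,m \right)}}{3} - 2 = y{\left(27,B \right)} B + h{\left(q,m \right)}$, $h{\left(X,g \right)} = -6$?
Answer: $- \frac{19506}{6038877439} \approx -3.2301 \cdot 10^{-6}$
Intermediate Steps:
$y{\left(w,J \right)} = -18$ ($y{\left(w,J \right)} = -15 - 3 = -18$)
$n{\left(B,m \right)} = -12 - 54 B$ ($n{\left(B,m \right)} = 6 + 3 \left(- 18 B - 6\right) = 6 + 3 \left(-6 - 18 B\right) = 6 - \left(18 + 54 B\right) = -12 - 54 B$)
$F = -19506$ ($F = -12 - 19494 = -19506$)
$\frac{1}{-309548 + \frac{834151}{F}} = \frac{1}{-309548 + \frac{834151}{-19506}} = \frac{1}{-309548 + 834151 \left(- \frac{1}{19506}\right)} = \frac{1}{-309548 - \frac{834151}{19506}} = \frac{1}{- \frac{6038877439}{19506}} = - \frac{19506}{6038877439}$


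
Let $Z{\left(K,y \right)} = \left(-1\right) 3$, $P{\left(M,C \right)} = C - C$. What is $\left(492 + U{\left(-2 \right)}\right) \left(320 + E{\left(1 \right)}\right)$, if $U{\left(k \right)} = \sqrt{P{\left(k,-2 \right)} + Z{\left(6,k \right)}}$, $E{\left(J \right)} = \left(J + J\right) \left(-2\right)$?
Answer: $155472 + 316 i \sqrt{3} \approx 1.5547 \cdot 10^{5} + 547.33 i$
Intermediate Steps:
$P{\left(M,C \right)} = 0$
$E{\left(J \right)} = - 4 J$ ($E{\left(J \right)} = 2 J \left(-2\right) = - 4 J$)
$Z{\left(K,y \right)} = -3$
$U{\left(k \right)} = i \sqrt{3}$ ($U{\left(k \right)} = \sqrt{0 - 3} = \sqrt{-3} = i \sqrt{3}$)
$\left(492 + U{\left(-2 \right)}\right) \left(320 + E{\left(1 \right)}\right) = \left(492 + i \sqrt{3}\right) \left(320 - 4\right) = \left(492 + i \sqrt{3}\right) 316 = 155472 + 316 i \sqrt{3}$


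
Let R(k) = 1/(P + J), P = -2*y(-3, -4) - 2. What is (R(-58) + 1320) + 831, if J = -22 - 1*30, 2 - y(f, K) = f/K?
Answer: 243061/113 ≈ 2151.0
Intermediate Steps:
y(f, K) = 2 - f/K
P = -9/2 (P = -2*(2 - 1*(-3)/(-4)) - 2 = -2*(2 - 1*(-3)*(-¼)) - 2 = -2*(2 - ¾) - 2 = -2*5/4 - 2 = -5/2 - 2 = -9/2 ≈ -4.5000)
J = -52 (J = -22 - 30 = -52)
R(k) = -2/113 (R(k) = 1/(-9/2 - 52) = 1/(-113/2) = -2/113)
(R(-58) + 1320) + 831 = (-2/113 + 1320) + 831 = 149158/113 + 831 = 243061/113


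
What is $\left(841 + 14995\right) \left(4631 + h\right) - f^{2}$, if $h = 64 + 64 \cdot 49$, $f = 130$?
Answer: $123994816$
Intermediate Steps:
$h = 3200$ ($h = 64 + 3136 = 3200$)
$\left(841 + 14995\right) \left(4631 + h\right) - f^{2} = \left(841 + 14995\right) \left(4631 + 3200\right) - 130^{2} = 15836 \cdot 7831 - 16900 = 124011716 - 16900 = 123994816$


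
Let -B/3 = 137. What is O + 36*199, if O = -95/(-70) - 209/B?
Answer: 41232391/5754 ≈ 7165.9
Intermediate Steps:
B = -411 (B = -3*137 = -411)
O = 10735/5754 (O = -95/(-70) - 209/(-411) = -95*(-1/70) - 209*(-1/411) = 19/14 + 209/411 = 10735/5754 ≈ 1.8657)
O + 36*199 = 10735/5754 + 36*199 = 10735/5754 + 7164 = 41232391/5754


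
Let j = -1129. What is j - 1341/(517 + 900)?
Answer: -1601134/1417 ≈ -1129.9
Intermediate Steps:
j - 1341/(517 + 900) = -1129 - 1341/(517 + 900) = -1129 - 1341/1417 = -1601134/1417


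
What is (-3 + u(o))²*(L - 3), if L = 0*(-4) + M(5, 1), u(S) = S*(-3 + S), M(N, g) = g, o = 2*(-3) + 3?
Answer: -450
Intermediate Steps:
o = -3 (o = -6 + 3 = -3)
L = 1 (L = 0*(-4) + 1 = 0 + 1 = 1)
(-3 + u(o))²*(L - 3) = (-3 - 3*(-3 - 3))²*(1 - 3) = (-3 - 3*(-6))²*(-2) = (-3 + 18)²*(-2) = 15²*(-2) = 225*(-2) = -450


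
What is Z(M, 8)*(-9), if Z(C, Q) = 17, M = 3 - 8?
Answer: -153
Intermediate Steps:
M = -5
Z(M, 8)*(-9) = 17*(-9) = -153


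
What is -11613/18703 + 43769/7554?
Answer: 730887005/141282462 ≈ 5.1732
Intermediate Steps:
-11613/18703 + 43769/7554 = 730887005/141282462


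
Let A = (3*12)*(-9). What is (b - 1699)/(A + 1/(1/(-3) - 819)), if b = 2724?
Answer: -503890/159279 ≈ -3.1636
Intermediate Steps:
A = -324 (A = 36*(-9) = -324)
(b - 1699)/(A + 1/(1/(-3) - 819)) = (2724 - 1699)/(-324 + 1/(1/(-3) - 819)) = 1025/(-324 + 1/(-1/3 - 819)) = 1025/(-324 + 1/(-2458/3)) = 1025/(-324 - 3/2458) = 1025/(-796395/2458) = 1025*(-2458/796395) = -503890/159279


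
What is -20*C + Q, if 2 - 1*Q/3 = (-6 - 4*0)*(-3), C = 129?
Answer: -2628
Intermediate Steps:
Q = -48 (Q = 6 - 3*(-6 - 4*0)*(-3) = 6 - 3*(-6 + 0)*(-3) = 6 - (-18)*(-3) = 6 - 3*18 = 6 - 54 = -48)
-20*C + Q = -20*129 - 48 = -2580 - 48 = -2628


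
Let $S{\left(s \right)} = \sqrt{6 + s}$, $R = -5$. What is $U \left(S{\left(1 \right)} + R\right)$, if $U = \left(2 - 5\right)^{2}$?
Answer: $-45 + 9 \sqrt{7} \approx -21.188$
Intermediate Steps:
$U = 9$ ($U = \left(-3\right)^{2} = 9$)
$U \left(S{\left(1 \right)} + R\right) = 9 \left(\sqrt{6 + 1} - 5\right) = 9 \left(\sqrt{7} - 5\right) = 9 \left(-5 + \sqrt{7}\right) = -45 + 9 \sqrt{7}$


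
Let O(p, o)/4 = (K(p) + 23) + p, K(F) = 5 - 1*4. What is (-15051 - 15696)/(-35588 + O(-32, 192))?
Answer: 30747/35620 ≈ 0.86319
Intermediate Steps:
K(F) = 1 (K(F) = 5 - 4 = 1)
O(p, o) = 96 + 4*p (O(p, o) = 4*((1 + 23) + p) = 4*(24 + p) = 96 + 4*p)
(-15051 - 15696)/(-35588 + O(-32, 192)) = (-15051 - 15696)/(-35588 + (96 + 4*(-32))) = -30747/(-35588 + (96 - 128)) = -30747/(-35588 - 32) = -30747/(-35620) = -30747*(-1/35620) = 30747/35620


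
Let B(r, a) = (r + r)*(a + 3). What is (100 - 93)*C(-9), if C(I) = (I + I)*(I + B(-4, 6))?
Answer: 10206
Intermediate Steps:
B(r, a) = 2*r*(3 + a) (B(r, a) = (2*r)*(3 + a) = 2*r*(3 + a))
C(I) = 2*I*(-72 + I) (C(I) = (I + I)*(I + 2*(-4)*(3 + 6)) = (2*I)*(I + 2*(-4)*9) = (2*I)*(I - 72) = (2*I)*(-72 + I) = 2*I*(-72 + I))
(100 - 93)*C(-9) = (100 - 93)*(2*(-9)*(-72 - 9)) = 7*(2*(-9)*(-81)) = 7*1458 = 10206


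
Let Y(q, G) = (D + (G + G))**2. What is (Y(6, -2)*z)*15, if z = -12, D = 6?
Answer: -720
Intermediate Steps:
Y(q, G) = (6 + 2*G)**2 (Y(q, G) = (6 + (G + G))**2 = (6 + 2*G)**2)
(Y(6, -2)*z)*15 = ((4*(3 - 2)**2)*(-12))*15 = ((4*1**2)*(-12))*15 = ((4*1)*(-12))*15 = (4*(-12))*15 = -48*15 = -720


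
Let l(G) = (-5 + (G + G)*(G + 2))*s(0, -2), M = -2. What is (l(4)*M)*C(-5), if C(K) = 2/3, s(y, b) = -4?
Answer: 688/3 ≈ 229.33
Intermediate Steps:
C(K) = 2/3 (C(K) = 2*(1/3) = 2/3)
l(G) = 20 - 8*G*(2 + G) (l(G) = (-5 + (G + G)*(G + 2))*(-4) = (-5 + (2*G)*(2 + G))*(-4) = (-5 + 2*G*(2 + G))*(-4) = 20 - 8*G*(2 + G))
(l(4)*M)*C(-5) = ((20 - 16*4 - 8*4**2)*(-2))*(2/3) = ((20 - 64 - 8*16)*(-2))*(2/3) = ((20 - 64 - 128)*(-2))*(2/3) = -172*(-2)*(2/3) = 344*(2/3) = 688/3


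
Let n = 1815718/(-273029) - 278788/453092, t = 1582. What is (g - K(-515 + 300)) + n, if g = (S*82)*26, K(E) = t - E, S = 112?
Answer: 7329028148620852/30926813917 ≈ 2.3698e+5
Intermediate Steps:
K(E) = 1582 - E
n = -224701127227/30926813917 (n = 1815718*(-1/273029) - 278788*1/453092 = -1815718/273029 - 69697/113273 = -224701127227/30926813917 ≈ -7.2656)
g = 238784 (g = (112*82)*26 = 9184*26 = 238784)
(g - K(-515 + 300)) + n = (238784 - (1582 - (-515 + 300))) - 224701127227/30926813917 = (238784 - (1582 - 1*(-215))) - 224701127227/30926813917 = (238784 - (1582 + 215)) - 224701127227/30926813917 = (238784 - 1*1797) - 224701127227/30926813917 = (238784 - 1797) - 224701127227/30926813917 = 236987 - 224701127227/30926813917 = 7329028148620852/30926813917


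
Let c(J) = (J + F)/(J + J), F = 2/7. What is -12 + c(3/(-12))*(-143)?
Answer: -25/14 ≈ -1.7857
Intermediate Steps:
F = 2/7 (F = 2*(1/7) = 2/7 ≈ 0.28571)
c(J) = (2/7 + J)/(2*J) (c(J) = (J + 2/7)/(J + J) = (2/7 + J)/((2*J)) = (2/7 + J)*(1/(2*J)) = (2/7 + J)/(2*J))
-12 + c(3/(-12))*(-143) = -12 + ((2 + 7*(3/(-12)))/(14*((3/(-12)))))*(-143) = -12 + ((2 + 7*(3*(-1/12)))/(14*((3*(-1/12)))))*(-143) = -12 + ((2 + 7*(-1/4))/(14*(-1/4)))*(-143) = -12 + ((1/14)*(-4)*(2 - 7/4))*(-143) = -12 + ((1/14)*(-4)*(1/4))*(-143) = -12 - 1/14*(-143) = -12 + 143/14 = -25/14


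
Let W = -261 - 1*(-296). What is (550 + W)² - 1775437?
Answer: -1433212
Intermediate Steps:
W = 35 (W = -261 + 296 = 35)
(550 + W)² - 1775437 = (550 + 35)² - 1775437 = 585² - 1775437 = 342225 - 1775437 = -1433212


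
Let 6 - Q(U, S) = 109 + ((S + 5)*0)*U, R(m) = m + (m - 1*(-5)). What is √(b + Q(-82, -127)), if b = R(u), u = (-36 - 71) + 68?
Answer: 4*I*√11 ≈ 13.266*I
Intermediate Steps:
u = -39 (u = -107 + 68 = -39)
R(m) = 5 + 2*m (R(m) = m + (m + 5) = m + (5 + m) = 5 + 2*m)
b = -73 (b = 5 + 2*(-39) = 5 - 78 = -73)
Q(U, S) = -103 (Q(U, S) = 6 - (109 + ((S + 5)*0)*U) = 6 - (109 + ((5 + S)*0)*U) = 6 - (109 + 0*U) = 6 - (109 + 0) = 6 - 1*109 = 6 - 109 = -103)
√(b + Q(-82, -127)) = √(-73 - 103) = √(-176) = 4*I*√11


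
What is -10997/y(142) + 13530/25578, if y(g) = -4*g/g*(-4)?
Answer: -46844131/68208 ≈ -686.78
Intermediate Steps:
y(g) = 16 (y(g) = -4*1*(-4) = -4*(-4) = 16)
-10997/y(142) + 13530/25578 = -10997/16 + 13530/25578 = -10997*1/16 + 13530*(1/25578) = -10997/16 + 2255/4263 = -46844131/68208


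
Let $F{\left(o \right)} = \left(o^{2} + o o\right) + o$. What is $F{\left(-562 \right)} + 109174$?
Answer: $740300$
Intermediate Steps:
$F{\left(o \right)} = o + 2 o^{2}$ ($F{\left(o \right)} = \left(o^{2} + o^{2}\right) + o = 2 o^{2} + o = o + 2 o^{2}$)
$F{\left(-562 \right)} + 109174 = - 562 \left(1 + 2 \left(-562\right)\right) + 109174 = - 562 \left(1 - 1124\right) + 109174 = \left(-562\right) \left(-1123\right) + 109174 = 631126 + 109174 = 740300$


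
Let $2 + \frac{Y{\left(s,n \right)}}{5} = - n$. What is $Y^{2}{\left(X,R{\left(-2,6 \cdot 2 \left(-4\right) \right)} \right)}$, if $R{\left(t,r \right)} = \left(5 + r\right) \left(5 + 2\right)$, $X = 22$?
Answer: $2235025$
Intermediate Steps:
$R{\left(t,r \right)} = 35 + 7 r$ ($R{\left(t,r \right)} = \left(5 + r\right) 7 = 35 + 7 r$)
$Y{\left(s,n \right)} = -10 - 5 n$ ($Y{\left(s,n \right)} = -10 + 5 \left(- n\right) = -10 - 5 n$)
$Y^{2}{\left(X,R{\left(-2,6 \cdot 2 \left(-4\right) \right)} \right)} = \left(-10 - 5 \left(35 + 7 \cdot 6 \cdot 2 \left(-4\right)\right)\right)^{2} = \left(-10 - 5 \left(35 + 7 \cdot 12 \left(-4\right)\right)\right)^{2} = \left(-10 - 5 \left(35 + 7 \left(-48\right)\right)\right)^{2} = \left(-10 - 5 \left(35 - 336\right)\right)^{2} = \left(-10 - -1505\right)^{2} = \left(-10 + 1505\right)^{2} = 1495^{2} = 2235025$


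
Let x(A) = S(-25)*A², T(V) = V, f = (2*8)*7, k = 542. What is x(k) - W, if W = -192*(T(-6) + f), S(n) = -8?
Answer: -2329760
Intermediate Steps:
f = 112 (f = 16*7 = 112)
x(A) = -8*A²
W = -20352 (W = -192*(-6 + 112) = -192*106 = -20352)
x(k) - W = -8*542² - 1*(-20352) = -8*293764 + 20352 = -2350112 + 20352 = -2329760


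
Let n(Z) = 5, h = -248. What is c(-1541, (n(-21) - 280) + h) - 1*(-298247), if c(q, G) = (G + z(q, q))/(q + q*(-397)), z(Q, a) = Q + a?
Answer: 182001052687/610236 ≈ 2.9825e+5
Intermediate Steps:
c(q, G) = -(G + 2*q)/(396*q) (c(q, G) = (G + (q + q))/(q + q*(-397)) = (G + 2*q)/(q - 397*q) = (G + 2*q)/((-396*q)) = (G + 2*q)*(-1/(396*q)) = -(G + 2*q)/(396*q))
c(-1541, (n(-21) - 280) + h) - 1*(-298247) = (1/396)*(-((5 - 280) - 248) - 2*(-1541))/(-1541) - 1*(-298247) = (1/396)*(-1/1541)*(-(-275 - 248) + 3082) + 298247 = (1/396)*(-1/1541)*(-1*(-523) + 3082) + 298247 = (1/396)*(-1/1541)*(523 + 3082) + 298247 = (1/396)*(-1/1541)*3605 + 298247 = -3605/610236 + 298247 = 182001052687/610236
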